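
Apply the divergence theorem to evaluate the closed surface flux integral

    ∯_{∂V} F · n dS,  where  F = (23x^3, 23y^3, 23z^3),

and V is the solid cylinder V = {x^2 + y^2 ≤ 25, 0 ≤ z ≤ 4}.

By the divergence theorem,

    ∯_{∂V} F · n dS = ∭_V (∇ · F) dV.

Compute the divergence:
    ∇ · F = ∂F_x/∂x + ∂F_y/∂y + ∂F_z/∂z = 69x^2 + 69y^2 + 69z^2.

In cylindrical coordinates, x = r cos(θ), y = r sin(θ), z = z, dV = r dr dθ dz, with 0 ≤ r ≤ 5, 0 ≤ θ ≤ 2π, 0 ≤ z ≤ 4.

The integrand, after substitution and multiplying by the volume element, becomes (69r^2 + 69z^2) · r, so

    ∭_V (∇·F) dV = ∫_0^{2π} ∫_0^{5} ∫_0^{4} (69r^2 + 69z^2) · r dz dr dθ.

Inner (z from 0 to 4): 276r^3 + 1472r.
Middle (r from 0 to 5): 61525.
Outer (θ from 0 to 2π): 123050π.

Therefore ∯_{∂V} F · n dS = 123050π.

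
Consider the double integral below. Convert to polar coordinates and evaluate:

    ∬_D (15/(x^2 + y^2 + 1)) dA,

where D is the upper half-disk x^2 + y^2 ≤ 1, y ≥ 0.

The region D is 0 ≤ r ≤ 1, 0 ≤ θ ≤ π in polar coordinates, where x = r cos(θ), y = r sin(θ), and dA = r dr dθ.

Under the substitution, the integrand becomes 15/(r^2 + 1), so

    ∬_D (15/(x^2 + y^2 + 1)) dA = ∫_{0}^{π} ∫_{0}^{1} (15/(r^2 + 1)) · r dr dθ.

Inner integral (in r): ∫_{0}^{1} (15/(r^2 + 1)) · r dr = 15log(2)/2.

Outer integral (in θ): ∫_{0}^{π} (15log(2)/2) dθ = 15π log(2)/2.

Therefore ∬_D (15/(x^2 + y^2 + 1)) dA = 15π log(2)/2.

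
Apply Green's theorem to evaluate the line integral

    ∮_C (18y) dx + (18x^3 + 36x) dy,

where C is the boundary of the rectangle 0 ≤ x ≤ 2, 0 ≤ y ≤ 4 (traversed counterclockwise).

Green's theorem converts the closed line integral into a double integral over the enclosed region D:

    ∮_C P dx + Q dy = ∬_D (∂Q/∂x - ∂P/∂y) dA.

Here P = 18y, Q = 18x^3 + 36x, so

    ∂Q/∂x = 54x^2 + 36,    ∂P/∂y = 18,
    ∂Q/∂x - ∂P/∂y = 54x^2 + 18.

D is the region 0 ≤ x ≤ 2, 0 ≤ y ≤ 4. Evaluating the double integral:

    ∬_D (54x^2 + 18) dA = ∫_0^{2} ∫_0^{4} (54x^2 + 18) dy dx.

Inner (y from 0 to 4): 216x^2 + 72.
Outer (x from 0 to 2): 720.

Therefore ∮_C P dx + Q dy = 720.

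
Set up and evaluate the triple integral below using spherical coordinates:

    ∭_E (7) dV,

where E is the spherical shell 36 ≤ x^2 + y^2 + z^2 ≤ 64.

In spherical coordinates, x = ρ sin(φ) cos(θ), y = ρ sin(φ) sin(θ), z = ρ cos(φ), and dV = ρ^2 sin(φ) dρ dφ dθ.

The integrand becomes 7, so

    ∭_E (7) dV = ∫_{0}^{2π} ∫_{0}^{π} ∫_{6}^{8} (7) · ρ^2 sin(φ) dρ dφ dθ.

Inner (ρ): 2072sin(φ)/3.
Middle (φ): 4144/3.
Outer (θ): 8288π/3.

Therefore the triple integral equals 8288π/3.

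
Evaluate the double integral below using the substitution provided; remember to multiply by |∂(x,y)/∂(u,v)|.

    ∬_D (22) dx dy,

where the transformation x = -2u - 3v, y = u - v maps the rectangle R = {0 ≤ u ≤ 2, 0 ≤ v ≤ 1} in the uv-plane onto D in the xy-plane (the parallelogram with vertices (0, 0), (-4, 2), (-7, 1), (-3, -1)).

Compute the Jacobian determinant of (x, y) with respect to (u, v):

    ∂(x,y)/∂(u,v) = | -2  -3 | = (-2)(-1) - (-3)(1) = 5.
                   | 1  -1 |

Its absolute value is |J| = 5 (the area scaling factor).

Substituting x = -2u - 3v, y = u - v into the integrand,

    22 → 22,

so the integral becomes

    ∬_R (22) · |J| du dv = ∫_0^2 ∫_0^1 (110) dv du.

Inner (v): 110.
Outer (u): 220.

Therefore ∬_D (22) dx dy = 220.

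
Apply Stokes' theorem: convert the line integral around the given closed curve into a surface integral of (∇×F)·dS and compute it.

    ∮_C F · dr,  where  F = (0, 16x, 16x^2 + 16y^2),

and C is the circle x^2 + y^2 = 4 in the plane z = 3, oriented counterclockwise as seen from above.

Let S be the flat disk x^2 + y^2 ≤ 4 in the plane z = 3, with upward unit normal n̂ = ẑ. By Stokes' theorem,

    ∮_C F · dr = ∬_S (∇ × F) · n̂ dS = ∬_D (curl F)_z dA,

where D is the disk x^2 + y^2 ≤ 4.

Compute the curl of F = (0, 16x, 16x^2 + 16y^2):
    (∇ × F)_x = ∂F_z/∂y - ∂F_y/∂z = 32y,
    (∇ × F)_y = ∂F_x/∂z - ∂F_z/∂x = -32x,
    (∇ × F)_z = ∂F_y/∂x - ∂F_x/∂y = 16.

On z = 3, (curl F)_z = 16.

Convert to polar (x = r cos θ, y = r sin θ, dA = r dr dθ); the integrand becomes 16, so

    ∬_D (curl F)_z dA = ∫_0^{2π} ∫_0^{2} (16) · r dr dθ.

Inner (r from 0 to 2): 32.
Outer (θ from 0 to 2π): 64π.

Therefore ∮_C F · dr = 64π.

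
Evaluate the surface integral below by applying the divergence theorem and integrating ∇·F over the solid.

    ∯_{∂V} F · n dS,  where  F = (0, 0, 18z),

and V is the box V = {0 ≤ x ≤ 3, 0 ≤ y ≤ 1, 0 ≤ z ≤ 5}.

By the divergence theorem,

    ∯_{∂V} F · n dS = ∭_V (∇ · F) dV.

Compute the divergence:
    ∇ · F = ∂F_x/∂x + ∂F_y/∂y + ∂F_z/∂z = 0 + 0 + 18 = 18.

V is a rectangular box, so dV = dx dy dz with 0 ≤ x ≤ 3, 0 ≤ y ≤ 1, 0 ≤ z ≤ 5.

Integrate (18) over V as an iterated integral:

    ∭_V (∇·F) dV = ∫_0^{3} ∫_0^{1} ∫_0^{5} (18) dz dy dx.

Inner (z from 0 to 5): 90.
Middle (y from 0 to 1): 90.
Outer (x from 0 to 3): 270.

Therefore ∯_{∂V} F · n dS = 270.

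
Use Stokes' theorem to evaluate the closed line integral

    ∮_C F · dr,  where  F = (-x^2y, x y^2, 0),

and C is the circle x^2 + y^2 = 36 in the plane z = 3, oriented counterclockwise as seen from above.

Let S be the flat disk x^2 + y^2 ≤ 36 in the plane z = 3, with upward unit normal n̂ = ẑ. By Stokes' theorem,

    ∮_C F · dr = ∬_S (∇ × F) · n̂ dS = ∬_D (curl F)_z dA,

where D is the disk x^2 + y^2 ≤ 36.

Compute the curl of F = (-x^2y, x y^2, 0):
    (∇ × F)_x = ∂F_z/∂y - ∂F_y/∂z = 0,
    (∇ × F)_y = ∂F_x/∂z - ∂F_z/∂x = 0,
    (∇ × F)_z = ∂F_y/∂x - ∂F_x/∂y = x^2 + y^2.

On z = 3, (curl F)_z = x^2 + y^2.

Convert to polar (x = r cos θ, y = r sin θ, dA = r dr dθ); the integrand becomes r^2, so

    ∬_D (curl F)_z dA = ∫_0^{2π} ∫_0^{6} (r^2) · r dr dθ.

Inner (r from 0 to 6): 324.
Outer (θ from 0 to 2π): 648π.

Therefore ∮_C F · dr = 648π.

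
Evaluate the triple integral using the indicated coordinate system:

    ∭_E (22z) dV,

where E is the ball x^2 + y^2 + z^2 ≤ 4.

In spherical coordinates, x = ρ sin(φ) cos(θ), y = ρ sin(φ) sin(θ), z = ρ cos(φ), and dV = ρ^2 sin(φ) dρ dφ dθ.

The integrand becomes 22ρ cos(φ), so

    ∭_E (22z) dV = ∫_{0}^{2π} ∫_{0}^{π} ∫_{0}^{2} (22ρ cos(φ)) · ρ^2 sin(φ) dρ dφ dθ.

Inner (ρ): 44sin(2φ).
Middle (φ): 0.
Outer (θ): 0.

Therefore the triple integral equals 0.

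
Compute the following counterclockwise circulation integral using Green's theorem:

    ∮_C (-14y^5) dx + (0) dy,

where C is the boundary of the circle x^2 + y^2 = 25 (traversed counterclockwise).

Green's theorem converts the closed line integral into a double integral over the enclosed region D:

    ∮_C P dx + Q dy = ∬_D (∂Q/∂x - ∂P/∂y) dA.

Here P = -14y^5, Q = 0, so

    ∂Q/∂x = 0,    ∂P/∂y = -70y^4,
    ∂Q/∂x - ∂P/∂y = 70y^4.

D is the region x^2 + y^2 ≤ 25. Evaluating the double integral:

In polar coordinates (x = r cos θ, y = r sin θ, dA = r dr dθ) the integrand becomes 70r^4sin(θ)^4, so

    ∬_D (70y^4) dA = ∫_0^{2π} ∫_0^{5} (70r^4sin(θ)^4) · r dr dθ.

Inner (r from 0 to 5): 546875sin(θ)^4/3.
Outer (θ from 0 to 2π): 546875π/4.

Therefore ∮_C P dx + Q dy = 546875π/4.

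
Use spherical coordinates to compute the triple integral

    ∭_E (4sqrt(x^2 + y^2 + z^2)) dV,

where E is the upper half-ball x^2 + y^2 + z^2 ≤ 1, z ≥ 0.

In spherical coordinates, x = ρ sin(φ) cos(θ), y = ρ sin(φ) sin(θ), z = ρ cos(φ), and dV = ρ^2 sin(φ) dρ dφ dθ.

The integrand becomes 4ρ, so

    ∭_E (4sqrt(x^2 + y^2 + z^2)) dV = ∫_{0}^{2π} ∫_{0}^{π/2} ∫_{0}^{1} (4ρ) · ρ^2 sin(φ) dρ dφ dθ.

Inner (ρ): sin(φ).
Middle (φ): 1.
Outer (θ): 2π.

Therefore the triple integral equals 2π.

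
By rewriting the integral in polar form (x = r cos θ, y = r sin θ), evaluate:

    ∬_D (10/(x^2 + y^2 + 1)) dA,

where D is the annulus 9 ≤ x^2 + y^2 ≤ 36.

The region D is 3 ≤ r ≤ 6, 0 ≤ θ ≤ 2π in polar coordinates, where x = r cos(θ), y = r sin(θ), and dA = r dr dθ.

Under the substitution, the integrand becomes 10/(r^2 + 1), so

    ∬_D (10/(x^2 + y^2 + 1)) dA = ∫_{0}^{2π} ∫_{3}^{6} (10/(r^2 + 1)) · r dr dθ.

Inner integral (in r): ∫_{3}^{6} (10/(r^2 + 1)) · r dr = log(69343957/100000).

Outer integral (in θ): ∫_{0}^{2π} (log(69343957/100000)) dθ = log((69343957/100000)^(2π)).

Therefore ∬_D (10/(x^2 + y^2 + 1)) dA = log((69343957/100000)^(2π)).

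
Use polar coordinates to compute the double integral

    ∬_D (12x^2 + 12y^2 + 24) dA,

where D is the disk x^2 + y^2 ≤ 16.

The region D is 0 ≤ r ≤ 4, 0 ≤ θ ≤ 2π in polar coordinates, where x = r cos(θ), y = r sin(θ), and dA = r dr dθ.

Under the substitution, the integrand becomes 12r^2 + 24, so

    ∬_D (12x^2 + 12y^2 + 24) dA = ∫_{0}^{2π} ∫_{0}^{4} (12r^2 + 24) · r dr dθ.

Inner integral (in r): ∫_{0}^{4} (12r^2 + 24) · r dr = 960.

Outer integral (in θ): ∫_{0}^{2π} (960) dθ = 1920π.

Therefore ∬_D (12x^2 + 12y^2 + 24) dA = 1920π.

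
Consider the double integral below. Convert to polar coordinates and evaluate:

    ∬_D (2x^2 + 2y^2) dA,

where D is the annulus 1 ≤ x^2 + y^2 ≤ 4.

The region D is 1 ≤ r ≤ 2, 0 ≤ θ ≤ 2π in polar coordinates, where x = r cos(θ), y = r sin(θ), and dA = r dr dθ.

Under the substitution, the integrand becomes 2r^2, so

    ∬_D (2x^2 + 2y^2) dA = ∫_{0}^{2π} ∫_{1}^{2} (2r^2) · r dr dθ.

Inner integral (in r): ∫_{1}^{2} (2r^2) · r dr = 15/2.

Outer integral (in θ): ∫_{0}^{2π} (15/2) dθ = 15π.

Therefore ∬_D (2x^2 + 2y^2) dA = 15π.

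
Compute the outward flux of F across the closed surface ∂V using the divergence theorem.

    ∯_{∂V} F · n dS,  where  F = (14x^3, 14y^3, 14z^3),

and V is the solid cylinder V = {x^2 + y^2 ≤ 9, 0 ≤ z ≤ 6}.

By the divergence theorem,

    ∯_{∂V} F · n dS = ∭_V (∇ · F) dV.

Compute the divergence:
    ∇ · F = ∂F_x/∂x + ∂F_y/∂y + ∂F_z/∂z = 42x^2 + 42y^2 + 42z^2.

In cylindrical coordinates, x = r cos(θ), y = r sin(θ), z = z, dV = r dr dθ dz, with 0 ≤ r ≤ 3, 0 ≤ θ ≤ 2π, 0 ≤ z ≤ 6.

The integrand, after substitution and multiplying by the volume element, becomes (42r^2 + 42z^2) · r, so

    ∭_V (∇·F) dV = ∫_0^{2π} ∫_0^{3} ∫_0^{6} (42r^2 + 42z^2) · r dz dr dθ.

Inner (z from 0 to 6): 252r (r^2 + 12).
Middle (r from 0 to 3): 18711.
Outer (θ from 0 to 2π): 37422π.

Therefore ∯_{∂V} F · n dS = 37422π.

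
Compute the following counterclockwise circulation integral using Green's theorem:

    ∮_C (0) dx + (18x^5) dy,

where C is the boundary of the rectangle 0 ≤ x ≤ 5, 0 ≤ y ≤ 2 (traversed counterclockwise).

Green's theorem converts the closed line integral into a double integral over the enclosed region D:

    ∮_C P dx + Q dy = ∬_D (∂Q/∂x - ∂P/∂y) dA.

Here P = 0, Q = 18x^5, so

    ∂Q/∂x = 90x^4,    ∂P/∂y = 0,
    ∂Q/∂x - ∂P/∂y = 90x^4.

D is the region 0 ≤ x ≤ 5, 0 ≤ y ≤ 2. Evaluating the double integral:

    ∬_D (90x^4) dA = ∫_0^{5} ∫_0^{2} (90x^4) dy dx.

Inner (y from 0 to 2): 180x^4.
Outer (x from 0 to 5): 112500.

Therefore ∮_C P dx + Q dy = 112500.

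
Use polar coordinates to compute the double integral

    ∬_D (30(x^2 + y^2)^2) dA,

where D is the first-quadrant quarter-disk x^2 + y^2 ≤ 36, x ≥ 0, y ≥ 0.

The region D is 0 ≤ r ≤ 6, 0 ≤ θ ≤ π/2 in polar coordinates, where x = r cos(θ), y = r sin(θ), and dA = r dr dθ.

Under the substitution, the integrand becomes 30r^4, so

    ∬_D (30(x^2 + y^2)^2) dA = ∫_{0}^{π/2} ∫_{0}^{6} (30r^4) · r dr dθ.

Inner integral (in r): ∫_{0}^{6} (30r^4) · r dr = 233280.

Outer integral (in θ): ∫_{0}^{π/2} (233280) dθ = 116640π.

Therefore ∬_D (30(x^2 + y^2)^2) dA = 116640π.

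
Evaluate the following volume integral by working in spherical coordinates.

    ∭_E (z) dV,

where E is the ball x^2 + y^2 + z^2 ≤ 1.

In spherical coordinates, x = ρ sin(φ) cos(θ), y = ρ sin(φ) sin(θ), z = ρ cos(φ), and dV = ρ^2 sin(φ) dρ dφ dθ.

The integrand becomes ρ cos(φ), so

    ∭_E (z) dV = ∫_{0}^{2π} ∫_{0}^{π} ∫_{0}^{1} (ρ cos(φ)) · ρ^2 sin(φ) dρ dφ dθ.

Inner (ρ): sin(2φ)/8.
Middle (φ): 0.
Outer (θ): 0.

Therefore the triple integral equals 0.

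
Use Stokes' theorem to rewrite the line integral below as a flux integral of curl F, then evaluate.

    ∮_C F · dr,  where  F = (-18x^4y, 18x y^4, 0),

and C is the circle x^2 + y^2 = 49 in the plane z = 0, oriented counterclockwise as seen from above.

Let S be the flat disk x^2 + y^2 ≤ 49 in the plane z = 0, with upward unit normal n̂ = ẑ. By Stokes' theorem,

    ∮_C F · dr = ∬_S (∇ × F) · n̂ dS = ∬_D (curl F)_z dA,

where D is the disk x^2 + y^2 ≤ 49.

Compute the curl of F = (-18x^4y, 18x y^4, 0):
    (∇ × F)_x = ∂F_z/∂y - ∂F_y/∂z = 0,
    (∇ × F)_y = ∂F_x/∂z - ∂F_z/∂x = 0,
    (∇ × F)_z = ∂F_y/∂x - ∂F_x/∂y = 18x^4 + 18y^4.

On z = 0, (curl F)_z = 18x^4 + 18y^4.

Convert to polar (x = r cos θ, y = r sin θ, dA = r dr dθ); the integrand becomes 18r^4(sin(θ)^4 + cos(θ)^4), so

    ∬_D (curl F)_z dA = ∫_0^{2π} ∫_0^{7} (18r^4(sin(θ)^4 + cos(θ)^4)) · r dr dθ.

Inner (r from 0 to 7): 352947sin(θ)^4 + 352947cos(θ)^4.
Outer (θ from 0 to 2π): 1058841π/2.

Therefore ∮_C F · dr = 1058841π/2.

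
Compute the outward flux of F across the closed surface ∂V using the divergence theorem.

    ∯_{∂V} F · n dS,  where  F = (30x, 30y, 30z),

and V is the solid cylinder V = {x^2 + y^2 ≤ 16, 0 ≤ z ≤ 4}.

By the divergence theorem,

    ∯_{∂V} F · n dS = ∭_V (∇ · F) dV.

Compute the divergence:
    ∇ · F = ∂F_x/∂x + ∂F_y/∂y + ∂F_z/∂z = 30 + 30 + 30 = 90.

In cylindrical coordinates, x = r cos(θ), y = r sin(θ), z = z, dV = r dr dθ dz, with 0 ≤ r ≤ 4, 0 ≤ θ ≤ 2π, 0 ≤ z ≤ 4.

The integrand, after substitution and multiplying by the volume element, becomes (90) · r, so

    ∭_V (∇·F) dV = ∫_0^{2π} ∫_0^{4} ∫_0^{4} (90) · r dz dr dθ.

Inner (z from 0 to 4): 360r.
Middle (r from 0 to 4): 2880.
Outer (θ from 0 to 2π): 5760π.

Therefore ∯_{∂V} F · n dS = 5760π.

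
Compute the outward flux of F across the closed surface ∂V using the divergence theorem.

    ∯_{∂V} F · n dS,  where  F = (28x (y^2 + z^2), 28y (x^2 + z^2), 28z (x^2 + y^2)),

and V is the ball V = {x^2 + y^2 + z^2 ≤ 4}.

By the divergence theorem,

    ∯_{∂V} F · n dS = ∭_V (∇ · F) dV.

Compute the divergence:
    ∇ · F = ∂F_x/∂x + ∂F_y/∂y + ∂F_z/∂z = 28y^2 + 28z^2 + 28x^2 + 28z^2 + 28x^2 + 28y^2 = 56x^2 + 56y^2 + 56z^2.

In spherical coordinates, x = ρ sin(φ) cos(θ), y = ρ sin(φ) sin(θ), z = ρ cos(φ), dV = ρ^2 sin(φ) dρ dφ dθ, with 0 ≤ ρ ≤ 2, 0 ≤ φ ≤ π, 0 ≤ θ ≤ 2π.

The integrand, after substitution and multiplying by the volume element, becomes (56ρ^2) · ρ^2 sin(φ), so

    ∭_V (∇·F) dV = ∫_0^{2π} ∫_0^{π} ∫_0^{2} (56ρ^2) · ρ^2 sin(φ) dρ dφ dθ.

Inner (ρ from 0 to 2): 1792sin(φ)/5.
Middle (φ from 0 to π): 3584/5.
Outer (θ from 0 to 2π): 7168π/5.

Therefore ∯_{∂V} F · n dS = 7168π/5.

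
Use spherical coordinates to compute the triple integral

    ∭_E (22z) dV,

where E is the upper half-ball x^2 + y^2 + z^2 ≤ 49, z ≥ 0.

In spherical coordinates, x = ρ sin(φ) cos(θ), y = ρ sin(φ) sin(θ), z = ρ cos(φ), and dV = ρ^2 sin(φ) dρ dφ dθ.

The integrand becomes 22ρ cos(φ), so

    ∭_E (22z) dV = ∫_{0}^{2π} ∫_{0}^{π/2} ∫_{0}^{7} (22ρ cos(φ)) · ρ^2 sin(φ) dρ dφ dθ.

Inner (ρ): 26411sin(2φ)/4.
Middle (φ): 26411/4.
Outer (θ): 26411π/2.

Therefore the triple integral equals 26411π/2.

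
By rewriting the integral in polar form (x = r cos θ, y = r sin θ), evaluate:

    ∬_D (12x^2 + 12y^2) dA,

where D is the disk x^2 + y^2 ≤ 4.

The region D is 0 ≤ r ≤ 2, 0 ≤ θ ≤ 2π in polar coordinates, where x = r cos(θ), y = r sin(θ), and dA = r dr dθ.

Under the substitution, the integrand becomes 12r^2, so

    ∬_D (12x^2 + 12y^2) dA = ∫_{0}^{2π} ∫_{0}^{2} (12r^2) · r dr dθ.

Inner integral (in r): ∫_{0}^{2} (12r^2) · r dr = 48.

Outer integral (in θ): ∫_{0}^{2π} (48) dθ = 96π.

Therefore ∬_D (12x^2 + 12y^2) dA = 96π.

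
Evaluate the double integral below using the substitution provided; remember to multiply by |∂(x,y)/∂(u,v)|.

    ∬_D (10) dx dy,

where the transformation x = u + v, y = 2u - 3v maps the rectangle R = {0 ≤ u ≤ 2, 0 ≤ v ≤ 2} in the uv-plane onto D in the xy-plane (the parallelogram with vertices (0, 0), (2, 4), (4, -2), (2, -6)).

Compute the Jacobian determinant of (x, y) with respect to (u, v):

    ∂(x,y)/∂(u,v) = | 1  1 | = (1)(-3) - (1)(2) = -5.
                   | 2  -3 |

Its absolute value is |J| = 5 (the area scaling factor).

Substituting x = u + v, y = 2u - 3v into the integrand,

    10 → 10,

so the integral becomes

    ∬_R (10) · |J| du dv = ∫_0^2 ∫_0^2 (50) dv du.

Inner (v): 100.
Outer (u): 200.

Therefore ∬_D (10) dx dy = 200.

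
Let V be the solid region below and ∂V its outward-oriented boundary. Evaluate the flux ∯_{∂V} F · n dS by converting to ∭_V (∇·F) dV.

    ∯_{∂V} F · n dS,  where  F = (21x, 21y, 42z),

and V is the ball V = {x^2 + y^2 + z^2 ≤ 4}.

By the divergence theorem,

    ∯_{∂V} F · n dS = ∭_V (∇ · F) dV.

Compute the divergence:
    ∇ · F = ∂F_x/∂x + ∂F_y/∂y + ∂F_z/∂z = 21 + 21 + 42 = 84.

In spherical coordinates, x = ρ sin(φ) cos(θ), y = ρ sin(φ) sin(θ), z = ρ cos(φ), dV = ρ^2 sin(φ) dρ dφ dθ, with 0 ≤ ρ ≤ 2, 0 ≤ φ ≤ π, 0 ≤ θ ≤ 2π.

The integrand, after substitution and multiplying by the volume element, becomes (84) · ρ^2 sin(φ), so

    ∭_V (∇·F) dV = ∫_0^{2π} ∫_0^{π} ∫_0^{2} (84) · ρ^2 sin(φ) dρ dφ dθ.

Inner (ρ from 0 to 2): 224sin(φ).
Middle (φ from 0 to π): 448.
Outer (θ from 0 to 2π): 896π.

Therefore ∯_{∂V} F · n dS = 896π.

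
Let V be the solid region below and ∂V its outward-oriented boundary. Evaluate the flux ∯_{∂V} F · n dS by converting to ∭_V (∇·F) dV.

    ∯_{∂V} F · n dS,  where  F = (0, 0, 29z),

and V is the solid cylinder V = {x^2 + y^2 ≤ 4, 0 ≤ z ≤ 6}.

By the divergence theorem,

    ∯_{∂V} F · n dS = ∭_V (∇ · F) dV.

Compute the divergence:
    ∇ · F = ∂F_x/∂x + ∂F_y/∂y + ∂F_z/∂z = 0 + 0 + 29 = 29.

In cylindrical coordinates, x = r cos(θ), y = r sin(θ), z = z, dV = r dr dθ dz, with 0 ≤ r ≤ 2, 0 ≤ θ ≤ 2π, 0 ≤ z ≤ 6.

The integrand, after substitution and multiplying by the volume element, becomes (29) · r, so

    ∭_V (∇·F) dV = ∫_0^{2π} ∫_0^{2} ∫_0^{6} (29) · r dz dr dθ.

Inner (z from 0 to 6): 174r.
Middle (r from 0 to 2): 348.
Outer (θ from 0 to 2π): 696π.

Therefore ∯_{∂V} F · n dS = 696π.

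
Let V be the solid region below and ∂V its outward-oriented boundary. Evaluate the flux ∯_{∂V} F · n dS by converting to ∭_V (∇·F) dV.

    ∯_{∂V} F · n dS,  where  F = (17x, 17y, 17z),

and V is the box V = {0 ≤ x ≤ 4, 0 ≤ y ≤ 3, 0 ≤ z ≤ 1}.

By the divergence theorem,

    ∯_{∂V} F · n dS = ∭_V (∇ · F) dV.

Compute the divergence:
    ∇ · F = ∂F_x/∂x + ∂F_y/∂y + ∂F_z/∂z = 17 + 17 + 17 = 51.

V is a rectangular box, so dV = dx dy dz with 0 ≤ x ≤ 4, 0 ≤ y ≤ 3, 0 ≤ z ≤ 1.

Integrate (51) over V as an iterated integral:

    ∭_V (∇·F) dV = ∫_0^{4} ∫_0^{3} ∫_0^{1} (51) dz dy dx.

Inner (z from 0 to 1): 51.
Middle (y from 0 to 3): 153.
Outer (x from 0 to 4): 612.

Therefore ∯_{∂V} F · n dS = 612.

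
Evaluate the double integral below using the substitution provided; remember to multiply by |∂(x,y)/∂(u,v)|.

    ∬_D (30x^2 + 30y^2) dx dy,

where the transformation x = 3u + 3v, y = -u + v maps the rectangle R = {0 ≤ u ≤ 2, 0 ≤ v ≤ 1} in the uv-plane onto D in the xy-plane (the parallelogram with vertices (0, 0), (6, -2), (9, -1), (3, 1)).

Compute the Jacobian determinant of (x, y) with respect to (u, v):

    ∂(x,y)/∂(u,v) = | 3  3 | = (3)(1) - (3)(-1) = 6.
                   | -1  1 |

Its absolute value is |J| = 6 (the area scaling factor).

Substituting x = 3u + 3v, y = -u + v into the integrand,

    30x^2 + 30y^2 → 300u^2 + 480u v + 300v^2,

so the integral becomes

    ∬_R (300u^2 + 480u v + 300v^2) · |J| du dv = ∫_0^2 ∫_0^1 (1800u^2 + 2880u v + 1800v^2) dv du.

Inner (v): 1800u^2 + 1440u + 600.
Outer (u): 8880.

Therefore ∬_D (30x^2 + 30y^2) dx dy = 8880.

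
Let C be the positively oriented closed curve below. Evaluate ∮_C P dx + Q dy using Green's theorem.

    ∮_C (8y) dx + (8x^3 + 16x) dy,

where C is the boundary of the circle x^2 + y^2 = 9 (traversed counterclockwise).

Green's theorem converts the closed line integral into a double integral over the enclosed region D:

    ∮_C P dx + Q dy = ∬_D (∂Q/∂x - ∂P/∂y) dA.

Here P = 8y, Q = 8x^3 + 16x, so

    ∂Q/∂x = 24x^2 + 16,    ∂P/∂y = 8,
    ∂Q/∂x - ∂P/∂y = 24x^2 + 8.

D is the region x^2 + y^2 ≤ 9. Evaluating the double integral:

In polar coordinates (x = r cos θ, y = r sin θ, dA = r dr dθ) the integrand becomes 24r^2cos(θ)^2 + 8, so

    ∬_D (24x^2 + 8) dA = ∫_0^{2π} ∫_0^{3} (24r^2cos(θ)^2 + 8) · r dr dθ.

Inner (r from 0 to 3): 486cos(θ)^2 + 36.
Outer (θ from 0 to 2π): 558π.

Therefore ∮_C P dx + Q dy = 558π.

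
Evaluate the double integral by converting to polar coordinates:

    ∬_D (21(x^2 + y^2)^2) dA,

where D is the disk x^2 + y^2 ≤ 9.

The region D is 0 ≤ r ≤ 3, 0 ≤ θ ≤ 2π in polar coordinates, where x = r cos(θ), y = r sin(θ), and dA = r dr dθ.

Under the substitution, the integrand becomes 21r^4, so

    ∬_D (21(x^2 + y^2)^2) dA = ∫_{0}^{2π} ∫_{0}^{3} (21r^4) · r dr dθ.

Inner integral (in r): ∫_{0}^{3} (21r^4) · r dr = 5103/2.

Outer integral (in θ): ∫_{0}^{2π} (5103/2) dθ = 5103π.

Therefore ∬_D (21(x^2 + y^2)^2) dA = 5103π.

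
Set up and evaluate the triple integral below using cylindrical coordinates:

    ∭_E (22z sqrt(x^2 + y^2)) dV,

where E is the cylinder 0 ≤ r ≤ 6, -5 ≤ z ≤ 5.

In cylindrical coordinates, x = r cos(θ), y = r sin(θ), z = z, and dV = r dr dθ dz.

The integrand becomes 22r z, so

    ∭_E (22z sqrt(x^2 + y^2)) dV = ∫_{0}^{2π} ∫_{0}^{6} ∫_{-5}^{5} (22r z) · r dz dr dθ.

Inner (z): 0.
Middle (r from 0 to 6): 0.
Outer (θ): 0.

Therefore the triple integral equals 0.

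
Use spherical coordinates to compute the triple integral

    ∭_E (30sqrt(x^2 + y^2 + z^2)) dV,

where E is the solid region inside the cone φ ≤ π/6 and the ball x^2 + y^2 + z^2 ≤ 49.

In spherical coordinates, x = ρ sin(φ) cos(θ), y = ρ sin(φ) sin(θ), z = ρ cos(φ), and dV = ρ^2 sin(φ) dρ dφ dθ.

The integrand becomes 30ρ, so

    ∭_E (30sqrt(x^2 + y^2 + z^2)) dV = ∫_{0}^{2π} ∫_{0}^{π/6} ∫_{0}^{7} (30ρ) · ρ^2 sin(φ) dρ dφ dθ.

Inner (ρ): 36015sin(φ)/2.
Middle (φ): 36015/2 - 36015sqrt(3)/4.
Outer (θ): 36015π (2 - sqrt(3))/2.

Therefore the triple integral equals 36015π (2 - sqrt(3))/2.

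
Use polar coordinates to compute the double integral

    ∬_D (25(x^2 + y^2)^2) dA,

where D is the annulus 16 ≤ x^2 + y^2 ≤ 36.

The region D is 4 ≤ r ≤ 6, 0 ≤ θ ≤ 2π in polar coordinates, where x = r cos(θ), y = r sin(θ), and dA = r dr dθ.

Under the substitution, the integrand becomes 25r^4, so

    ∬_D (25(x^2 + y^2)^2) dA = ∫_{0}^{2π} ∫_{4}^{6} (25r^4) · r dr dθ.

Inner integral (in r): ∫_{4}^{6} (25r^4) · r dr = 532000/3.

Outer integral (in θ): ∫_{0}^{2π} (532000/3) dθ = 1064000π/3.

Therefore ∬_D (25(x^2 + y^2)^2) dA = 1064000π/3.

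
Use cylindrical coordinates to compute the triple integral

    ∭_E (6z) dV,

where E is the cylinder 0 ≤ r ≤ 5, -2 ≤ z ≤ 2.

In cylindrical coordinates, x = r cos(θ), y = r sin(θ), z = z, and dV = r dr dθ dz.

The integrand becomes 6z, so

    ∭_E (6z) dV = ∫_{0}^{2π} ∫_{0}^{5} ∫_{-2}^{2} (6z) · r dz dr dθ.

Inner (z): 0.
Middle (r from 0 to 5): 0.
Outer (θ): 0.

Therefore the triple integral equals 0.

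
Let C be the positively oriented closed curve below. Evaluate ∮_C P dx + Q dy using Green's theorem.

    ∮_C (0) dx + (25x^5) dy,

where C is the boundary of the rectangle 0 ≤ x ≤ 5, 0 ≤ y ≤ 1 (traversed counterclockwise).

Green's theorem converts the closed line integral into a double integral over the enclosed region D:

    ∮_C P dx + Q dy = ∬_D (∂Q/∂x - ∂P/∂y) dA.

Here P = 0, Q = 25x^5, so

    ∂Q/∂x = 125x^4,    ∂P/∂y = 0,
    ∂Q/∂x - ∂P/∂y = 125x^4.

D is the region 0 ≤ x ≤ 5, 0 ≤ y ≤ 1. Evaluating the double integral:

    ∬_D (125x^4) dA = ∫_0^{5} ∫_0^{1} (125x^4) dy dx.

Inner (y from 0 to 1): 125x^4.
Outer (x from 0 to 5): 78125.

Therefore ∮_C P dx + Q dy = 78125.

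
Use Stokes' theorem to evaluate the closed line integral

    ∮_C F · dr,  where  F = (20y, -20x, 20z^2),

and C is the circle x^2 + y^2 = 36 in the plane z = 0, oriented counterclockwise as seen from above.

Let S be the flat disk x^2 + y^2 ≤ 36 in the plane z = 0, with upward unit normal n̂ = ẑ. By Stokes' theorem,

    ∮_C F · dr = ∬_S (∇ × F) · n̂ dS = ∬_D (curl F)_z dA,

where D is the disk x^2 + y^2 ≤ 36.

Compute the curl of F = (20y, -20x, 20z^2):
    (∇ × F)_x = ∂F_z/∂y - ∂F_y/∂z = 0,
    (∇ × F)_y = ∂F_x/∂z - ∂F_z/∂x = 0,
    (∇ × F)_z = ∂F_y/∂x - ∂F_x/∂y = -40.

On z = 0, (curl F)_z = -40.

Convert to polar (x = r cos θ, y = r sin θ, dA = r dr dθ); the integrand becomes -40, so

    ∬_D (curl F)_z dA = ∫_0^{2π} ∫_0^{6} (-40) · r dr dθ.

Inner (r from 0 to 6): -720.
Outer (θ from 0 to 2π): -1440π.

Therefore ∮_C F · dr = -1440π.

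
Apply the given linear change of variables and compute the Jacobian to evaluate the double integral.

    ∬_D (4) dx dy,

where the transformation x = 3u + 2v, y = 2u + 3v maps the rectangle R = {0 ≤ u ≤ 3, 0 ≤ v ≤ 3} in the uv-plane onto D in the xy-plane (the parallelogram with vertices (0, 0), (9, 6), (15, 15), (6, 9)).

Compute the Jacobian determinant of (x, y) with respect to (u, v):

    ∂(x,y)/∂(u,v) = | 3  2 | = (3)(3) - (2)(2) = 5.
                   | 2  3 |

Its absolute value is |J| = 5 (the area scaling factor).

Substituting x = 3u + 2v, y = 2u + 3v into the integrand,

    4 → 4,

so the integral becomes

    ∬_R (4) · |J| du dv = ∫_0^3 ∫_0^3 (20) dv du.

Inner (v): 60.
Outer (u): 180.

Therefore ∬_D (4) dx dy = 180.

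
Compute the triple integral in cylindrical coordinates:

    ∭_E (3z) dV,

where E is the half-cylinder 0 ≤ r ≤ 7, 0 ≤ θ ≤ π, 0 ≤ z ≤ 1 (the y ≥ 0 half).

In cylindrical coordinates, x = r cos(θ), y = r sin(θ), z = z, and dV = r dr dθ dz.

The integrand becomes 3z, so

    ∭_E (3z) dV = ∫_{0}^{π} ∫_{0}^{7} ∫_{0}^{1} (3z) · r dz dr dθ.

Inner (z): 3r/2.
Middle (r from 0 to 7): 147/4.
Outer (θ): 147π/4.

Therefore the triple integral equals 147π/4.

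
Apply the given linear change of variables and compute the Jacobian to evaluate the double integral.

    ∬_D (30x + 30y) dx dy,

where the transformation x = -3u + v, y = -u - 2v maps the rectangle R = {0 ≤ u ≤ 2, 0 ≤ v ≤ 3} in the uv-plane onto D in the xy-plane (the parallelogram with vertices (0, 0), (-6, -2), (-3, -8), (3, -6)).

Compute the Jacobian determinant of (x, y) with respect to (u, v):

    ∂(x,y)/∂(u,v) = | -3  1 | = (-3)(-2) - (1)(-1) = 7.
                   | -1  -2 |

Its absolute value is |J| = 7 (the area scaling factor).

Substituting x = -3u + v, y = -u - 2v into the integrand,

    30x + 30y → -120u - 30v,

so the integral becomes

    ∬_R (-120u - 30v) · |J| du dv = ∫_0^2 ∫_0^3 (-840u - 210v) dv du.

Inner (v): -2520u - 945.
Outer (u): -6930.

Therefore ∬_D (30x + 30y) dx dy = -6930.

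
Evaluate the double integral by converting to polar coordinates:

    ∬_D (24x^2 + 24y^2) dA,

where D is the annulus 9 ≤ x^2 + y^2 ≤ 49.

The region D is 3 ≤ r ≤ 7, 0 ≤ θ ≤ 2π in polar coordinates, where x = r cos(θ), y = r sin(θ), and dA = r dr dθ.

Under the substitution, the integrand becomes 24r^2, so

    ∬_D (24x^2 + 24y^2) dA = ∫_{0}^{2π} ∫_{3}^{7} (24r^2) · r dr dθ.

Inner integral (in r): ∫_{3}^{7} (24r^2) · r dr = 13920.

Outer integral (in θ): ∫_{0}^{2π} (13920) dθ = 27840π.

Therefore ∬_D (24x^2 + 24y^2) dA = 27840π.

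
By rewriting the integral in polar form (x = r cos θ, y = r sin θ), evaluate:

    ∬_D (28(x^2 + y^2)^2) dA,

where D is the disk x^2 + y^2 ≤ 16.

The region D is 0 ≤ r ≤ 4, 0 ≤ θ ≤ 2π in polar coordinates, where x = r cos(θ), y = r sin(θ), and dA = r dr dθ.

Under the substitution, the integrand becomes 28r^4, so

    ∬_D (28(x^2 + y^2)^2) dA = ∫_{0}^{2π} ∫_{0}^{4} (28r^4) · r dr dθ.

Inner integral (in r): ∫_{0}^{4} (28r^4) · r dr = 57344/3.

Outer integral (in θ): ∫_{0}^{2π} (57344/3) dθ = 114688π/3.

Therefore ∬_D (28(x^2 + y^2)^2) dA = 114688π/3.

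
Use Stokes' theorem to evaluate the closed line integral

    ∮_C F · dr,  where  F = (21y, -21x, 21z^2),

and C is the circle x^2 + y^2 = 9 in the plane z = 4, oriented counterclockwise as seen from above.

Let S be the flat disk x^2 + y^2 ≤ 9 in the plane z = 4, with upward unit normal n̂ = ẑ. By Stokes' theorem,

    ∮_C F · dr = ∬_S (∇ × F) · n̂ dS = ∬_D (curl F)_z dA,

where D is the disk x^2 + y^2 ≤ 9.

Compute the curl of F = (21y, -21x, 21z^2):
    (∇ × F)_x = ∂F_z/∂y - ∂F_y/∂z = 0,
    (∇ × F)_y = ∂F_x/∂z - ∂F_z/∂x = 0,
    (∇ × F)_z = ∂F_y/∂x - ∂F_x/∂y = -42.

On z = 4, (curl F)_z = -42.

Convert to polar (x = r cos θ, y = r sin θ, dA = r dr dθ); the integrand becomes -42, so

    ∬_D (curl F)_z dA = ∫_0^{2π} ∫_0^{3} (-42) · r dr dθ.

Inner (r from 0 to 3): -189.
Outer (θ from 0 to 2π): -378π.

Therefore ∮_C F · dr = -378π.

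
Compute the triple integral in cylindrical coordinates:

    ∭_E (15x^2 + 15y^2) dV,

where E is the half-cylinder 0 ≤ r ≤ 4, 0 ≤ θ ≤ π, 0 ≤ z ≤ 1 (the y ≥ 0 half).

In cylindrical coordinates, x = r cos(θ), y = r sin(θ), z = z, and dV = r dr dθ dz.

The integrand becomes 15r^2, so

    ∭_E (15x^2 + 15y^2) dV = ∫_{0}^{π} ∫_{0}^{4} ∫_{0}^{1} (15r^2) · r dz dr dθ.

Inner (z): 15r^3.
Middle (r from 0 to 4): 960.
Outer (θ): 960π.

Therefore the triple integral equals 960π.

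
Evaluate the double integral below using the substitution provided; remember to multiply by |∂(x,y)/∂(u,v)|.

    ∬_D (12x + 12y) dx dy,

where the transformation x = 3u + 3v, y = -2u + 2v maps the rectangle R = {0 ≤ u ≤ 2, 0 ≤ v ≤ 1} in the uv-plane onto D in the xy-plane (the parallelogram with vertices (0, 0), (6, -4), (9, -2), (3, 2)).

Compute the Jacobian determinant of (x, y) with respect to (u, v):

    ∂(x,y)/∂(u,v) = | 3  3 | = (3)(2) - (3)(-2) = 12.
                   | -2  2 |

Its absolute value is |J| = 12 (the area scaling factor).

Substituting x = 3u + 3v, y = -2u + 2v into the integrand,

    12x + 12y → 12u + 60v,

so the integral becomes

    ∬_R (12u + 60v) · |J| du dv = ∫_0^2 ∫_0^1 (144u + 720v) dv du.

Inner (v): 144u + 360.
Outer (u): 1008.

Therefore ∬_D (12x + 12y) dx dy = 1008.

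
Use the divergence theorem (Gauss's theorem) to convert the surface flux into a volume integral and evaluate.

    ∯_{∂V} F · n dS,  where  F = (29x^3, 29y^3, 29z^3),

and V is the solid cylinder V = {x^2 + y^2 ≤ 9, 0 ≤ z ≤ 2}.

By the divergence theorem,

    ∯_{∂V} F · n dS = ∭_V (∇ · F) dV.

Compute the divergence:
    ∇ · F = ∂F_x/∂x + ∂F_y/∂y + ∂F_z/∂z = 87x^2 + 87y^2 + 87z^2.

In cylindrical coordinates, x = r cos(θ), y = r sin(θ), z = z, dV = r dr dθ dz, with 0 ≤ r ≤ 3, 0 ≤ θ ≤ 2π, 0 ≤ z ≤ 2.

The integrand, after substitution and multiplying by the volume element, becomes (87r^2 + 87z^2) · r, so

    ∭_V (∇·F) dV = ∫_0^{2π} ∫_0^{3} ∫_0^{2} (87r^2 + 87z^2) · r dz dr dθ.

Inner (z from 0 to 2): 174r^3 + 232r.
Middle (r from 0 to 3): 9135/2.
Outer (θ from 0 to 2π): 9135π.

Therefore ∯_{∂V} F · n dS = 9135π.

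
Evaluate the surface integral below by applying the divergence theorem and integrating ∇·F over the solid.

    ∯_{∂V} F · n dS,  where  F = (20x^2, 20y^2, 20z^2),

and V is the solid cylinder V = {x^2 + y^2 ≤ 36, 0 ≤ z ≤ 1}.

By the divergence theorem,

    ∯_{∂V} F · n dS = ∭_V (∇ · F) dV.

Compute the divergence:
    ∇ · F = ∂F_x/∂x + ∂F_y/∂y + ∂F_z/∂z = 40x + 40y + 40z.

In cylindrical coordinates, x = r cos(θ), y = r sin(θ), z = z, dV = r dr dθ dz, with 0 ≤ r ≤ 6, 0 ≤ θ ≤ 2π, 0 ≤ z ≤ 1.

The integrand, after substitution and multiplying by the volume element, becomes (40sqrt(2)r sin(θ + π/4) + 40z) · r, so

    ∭_V (∇·F) dV = ∫_0^{2π} ∫_0^{6} ∫_0^{1} (40sqrt(2)r sin(θ + π/4) + 40z) · r dz dr dθ.

Inner (z from 0 to 1): 20r (2sqrt(2)r sin(θ + π/4) + 1).
Middle (r from 0 to 6): 2880sqrt(2)sin(θ + π/4) + 360.
Outer (θ from 0 to 2π): 720π.

Therefore ∯_{∂V} F · n dS = 720π.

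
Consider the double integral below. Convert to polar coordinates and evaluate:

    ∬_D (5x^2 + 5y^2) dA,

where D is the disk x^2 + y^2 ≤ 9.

The region D is 0 ≤ r ≤ 3, 0 ≤ θ ≤ 2π in polar coordinates, where x = r cos(θ), y = r sin(θ), and dA = r dr dθ.

Under the substitution, the integrand becomes 5r^2, so

    ∬_D (5x^2 + 5y^2) dA = ∫_{0}^{2π} ∫_{0}^{3} (5r^2) · r dr dθ.

Inner integral (in r): ∫_{0}^{3} (5r^2) · r dr = 405/4.

Outer integral (in θ): ∫_{0}^{2π} (405/4) dθ = 405π/2.

Therefore ∬_D (5x^2 + 5y^2) dA = 405π/2.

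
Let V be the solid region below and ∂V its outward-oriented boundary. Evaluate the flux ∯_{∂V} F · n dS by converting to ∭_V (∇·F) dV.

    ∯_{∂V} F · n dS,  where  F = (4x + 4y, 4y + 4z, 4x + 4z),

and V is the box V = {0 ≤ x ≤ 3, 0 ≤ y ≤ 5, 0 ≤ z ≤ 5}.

By the divergence theorem,

    ∯_{∂V} F · n dS = ∭_V (∇ · F) dV.

Compute the divergence:
    ∇ · F = ∂F_x/∂x + ∂F_y/∂y + ∂F_z/∂z = 4 + 4 + 4 = 12.

V is a rectangular box, so dV = dx dy dz with 0 ≤ x ≤ 3, 0 ≤ y ≤ 5, 0 ≤ z ≤ 5.

Integrate (12) over V as an iterated integral:

    ∭_V (∇·F) dV = ∫_0^{3} ∫_0^{5} ∫_0^{5} (12) dz dy dx.

Inner (z from 0 to 5): 60.
Middle (y from 0 to 5): 300.
Outer (x from 0 to 3): 900.

Therefore ∯_{∂V} F · n dS = 900.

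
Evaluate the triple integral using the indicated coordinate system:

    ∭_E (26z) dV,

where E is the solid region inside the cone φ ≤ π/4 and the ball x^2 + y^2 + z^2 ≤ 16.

In spherical coordinates, x = ρ sin(φ) cos(θ), y = ρ sin(φ) sin(θ), z = ρ cos(φ), and dV = ρ^2 sin(φ) dρ dφ dθ.

The integrand becomes 26ρ cos(φ), so

    ∭_E (26z) dV = ∫_{0}^{2π} ∫_{0}^{π/4} ∫_{0}^{4} (26ρ cos(φ)) · ρ^2 sin(φ) dρ dφ dθ.

Inner (ρ): 832sin(2φ).
Middle (φ): 416.
Outer (θ): 832π.

Therefore the triple integral equals 832π.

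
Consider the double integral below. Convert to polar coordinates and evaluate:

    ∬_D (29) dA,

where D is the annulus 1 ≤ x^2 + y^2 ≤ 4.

The region D is 1 ≤ r ≤ 2, 0 ≤ θ ≤ 2π in polar coordinates, where x = r cos(θ), y = r sin(θ), and dA = r dr dθ.

Under the substitution, the integrand becomes 29, so

    ∬_D (29) dA = ∫_{0}^{2π} ∫_{1}^{2} (29) · r dr dθ.

Inner integral (in r): ∫_{1}^{2} (29) · r dr = 87/2.

Outer integral (in θ): ∫_{0}^{2π} (87/2) dθ = 87π.

Therefore ∬_D (29) dA = 87π.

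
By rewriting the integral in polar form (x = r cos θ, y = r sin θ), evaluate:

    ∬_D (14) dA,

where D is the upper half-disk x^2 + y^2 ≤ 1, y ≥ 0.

The region D is 0 ≤ r ≤ 1, 0 ≤ θ ≤ π in polar coordinates, where x = r cos(θ), y = r sin(θ), and dA = r dr dθ.

Under the substitution, the integrand becomes 14, so

    ∬_D (14) dA = ∫_{0}^{π} ∫_{0}^{1} (14) · r dr dθ.

Inner integral (in r): ∫_{0}^{1} (14) · r dr = 7.

Outer integral (in θ): ∫_{0}^{π} (7) dθ = 7π.

Therefore ∬_D (14) dA = 7π.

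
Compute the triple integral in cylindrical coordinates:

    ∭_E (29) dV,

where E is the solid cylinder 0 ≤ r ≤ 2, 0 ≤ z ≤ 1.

In cylindrical coordinates, x = r cos(θ), y = r sin(θ), z = z, and dV = r dr dθ dz.

The integrand becomes 29, so

    ∭_E (29) dV = ∫_{0}^{2π} ∫_{0}^{2} ∫_{0}^{1} (29) · r dz dr dθ.

Inner (z): 29r.
Middle (r from 0 to 2): 58.
Outer (θ): 116π.

Therefore the triple integral equals 116π.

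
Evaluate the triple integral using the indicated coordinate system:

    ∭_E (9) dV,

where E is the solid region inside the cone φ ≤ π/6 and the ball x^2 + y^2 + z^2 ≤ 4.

In spherical coordinates, x = ρ sin(φ) cos(θ), y = ρ sin(φ) sin(θ), z = ρ cos(φ), and dV = ρ^2 sin(φ) dρ dφ dθ.

The integrand becomes 9, so

    ∭_E (9) dV = ∫_{0}^{2π} ∫_{0}^{π/6} ∫_{0}^{2} (9) · ρ^2 sin(φ) dρ dφ dθ.

Inner (ρ): 24sin(φ).
Middle (φ): 24 - 12sqrt(3).
Outer (θ): 24π (2 - sqrt(3)).

Therefore the triple integral equals 24π (2 - sqrt(3)).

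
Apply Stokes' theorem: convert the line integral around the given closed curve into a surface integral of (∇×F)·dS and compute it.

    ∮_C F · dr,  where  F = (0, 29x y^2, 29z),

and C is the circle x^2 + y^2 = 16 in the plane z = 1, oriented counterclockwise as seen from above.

Let S be the flat disk x^2 + y^2 ≤ 16 in the plane z = 1, with upward unit normal n̂ = ẑ. By Stokes' theorem,

    ∮_C F · dr = ∬_S (∇ × F) · n̂ dS = ∬_D (curl F)_z dA,

where D is the disk x^2 + y^2 ≤ 16.

Compute the curl of F = (0, 29x y^2, 29z):
    (∇ × F)_x = ∂F_z/∂y - ∂F_y/∂z = 0,
    (∇ × F)_y = ∂F_x/∂z - ∂F_z/∂x = 0,
    (∇ × F)_z = ∂F_y/∂x - ∂F_x/∂y = 29y^2.

On z = 1, (curl F)_z = 29y^2.

Convert to polar (x = r cos θ, y = r sin θ, dA = r dr dθ); the integrand becomes 29r^2sin(θ)^2, so

    ∬_D (curl F)_z dA = ∫_0^{2π} ∫_0^{4} (29r^2sin(θ)^2) · r dr dθ.

Inner (r from 0 to 4): 1856sin(θ)^2.
Outer (θ from 0 to 2π): 1856π.

Therefore ∮_C F · dr = 1856π.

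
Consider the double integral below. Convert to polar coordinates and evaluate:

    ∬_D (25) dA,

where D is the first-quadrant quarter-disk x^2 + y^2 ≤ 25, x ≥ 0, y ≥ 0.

The region D is 0 ≤ r ≤ 5, 0 ≤ θ ≤ π/2 in polar coordinates, where x = r cos(θ), y = r sin(θ), and dA = r dr dθ.

Under the substitution, the integrand becomes 25, so

    ∬_D (25) dA = ∫_{0}^{π/2} ∫_{0}^{5} (25) · r dr dθ.

Inner integral (in r): ∫_{0}^{5} (25) · r dr = 625/2.

Outer integral (in θ): ∫_{0}^{π/2} (625/2) dθ = 625π/4.

Therefore ∬_D (25) dA = 625π/4.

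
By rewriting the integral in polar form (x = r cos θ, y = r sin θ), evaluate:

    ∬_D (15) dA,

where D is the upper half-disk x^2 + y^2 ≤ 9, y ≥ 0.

The region D is 0 ≤ r ≤ 3, 0 ≤ θ ≤ π in polar coordinates, where x = r cos(θ), y = r sin(θ), and dA = r dr dθ.

Under the substitution, the integrand becomes 15, so

    ∬_D (15) dA = ∫_{0}^{π} ∫_{0}^{3} (15) · r dr dθ.

Inner integral (in r): ∫_{0}^{3} (15) · r dr = 135/2.

Outer integral (in θ): ∫_{0}^{π} (135/2) dθ = 135π/2.

Therefore ∬_D (15) dA = 135π/2.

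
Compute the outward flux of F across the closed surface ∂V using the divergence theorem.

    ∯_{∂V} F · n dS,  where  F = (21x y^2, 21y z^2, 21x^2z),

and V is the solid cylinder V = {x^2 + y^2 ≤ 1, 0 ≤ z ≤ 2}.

By the divergence theorem,

    ∯_{∂V} F · n dS = ∭_V (∇ · F) dV.

Compute the divergence:
    ∇ · F = ∂F_x/∂x + ∂F_y/∂y + ∂F_z/∂z = 21y^2 + 21z^2 + 21x^2 = 21x^2 + 21y^2 + 21z^2.

In cylindrical coordinates, x = r cos(θ), y = r sin(θ), z = z, dV = r dr dθ dz, with 0 ≤ r ≤ 1, 0 ≤ θ ≤ 2π, 0 ≤ z ≤ 2.

The integrand, after substitution and multiplying by the volume element, becomes (21r^2 + 21z^2) · r, so

    ∭_V (∇·F) dV = ∫_0^{2π} ∫_0^{1} ∫_0^{2} (21r^2 + 21z^2) · r dz dr dθ.

Inner (z from 0 to 2): 42r^3 + 56r.
Middle (r from 0 to 1): 77/2.
Outer (θ from 0 to 2π): 77π.

Therefore ∯_{∂V} F · n dS = 77π.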